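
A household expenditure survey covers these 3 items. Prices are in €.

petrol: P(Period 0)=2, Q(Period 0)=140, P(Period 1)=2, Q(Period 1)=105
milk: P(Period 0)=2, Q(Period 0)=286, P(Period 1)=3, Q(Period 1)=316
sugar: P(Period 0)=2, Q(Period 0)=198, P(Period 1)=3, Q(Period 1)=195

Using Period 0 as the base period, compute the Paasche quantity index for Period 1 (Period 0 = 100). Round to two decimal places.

Paasche quantity index uses current-period prices as weights.
ΣP(Period 1)·Q(Period 1) = 2×105 + 3×316 + 3×195 = 210 + 948 + 585 = 1743
ΣP(Period 1)·Q(Period 0) = 2×140 + 3×286 + 3×198 = 280 + 858 + 594 = 1732
Index = 1743 / 1732 × 100 = 100.6351

100.64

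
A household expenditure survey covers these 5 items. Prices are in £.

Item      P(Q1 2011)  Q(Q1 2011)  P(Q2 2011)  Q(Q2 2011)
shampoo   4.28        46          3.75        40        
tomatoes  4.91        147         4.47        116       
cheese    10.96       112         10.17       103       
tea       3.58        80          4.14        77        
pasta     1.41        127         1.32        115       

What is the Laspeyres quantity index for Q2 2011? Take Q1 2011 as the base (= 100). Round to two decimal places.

Laspeyres quantity index uses base-period prices as weights.
ΣP(Q1 2011)·Q(Q2 2011) = 4.28×40 + 4.91×116 + 10.96×103 + 3.58×77 + 1.41×115 = 171.2 + 569.56 + 1128.88 + 275.66 + 162.15 = 2307.45
ΣP(Q1 2011)·Q(Q1 2011) = 4.28×46 + 4.91×147 + 10.96×112 + 3.58×80 + 1.41×127 = 196.88 + 721.77 + 1227.52 + 286.4 + 179.07 = 2611.64
Index = 2307.45 / 2611.64 × 100 = 88.3525

88.35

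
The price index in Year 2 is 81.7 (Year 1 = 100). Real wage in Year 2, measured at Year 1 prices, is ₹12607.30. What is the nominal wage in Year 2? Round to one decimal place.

10300.2

Nominal = Real × (Index/100) = 12607.30 × (81.7/100)
        = 12607.30 × 0.817 = 10300.1641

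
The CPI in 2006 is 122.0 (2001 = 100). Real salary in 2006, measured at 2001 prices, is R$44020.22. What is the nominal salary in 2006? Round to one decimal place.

53704.7

Nominal = Real × (Index/100) = 44020.22 × (122.0/100)
        = 44020.22 × 1.220 = 53704.6684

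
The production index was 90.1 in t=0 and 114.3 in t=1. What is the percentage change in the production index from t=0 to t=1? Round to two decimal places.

Change = (114.3 − 90.1) / 90.1 × 100
       = 24.2 / 90.1 × 100 = 26.8590%

26.86%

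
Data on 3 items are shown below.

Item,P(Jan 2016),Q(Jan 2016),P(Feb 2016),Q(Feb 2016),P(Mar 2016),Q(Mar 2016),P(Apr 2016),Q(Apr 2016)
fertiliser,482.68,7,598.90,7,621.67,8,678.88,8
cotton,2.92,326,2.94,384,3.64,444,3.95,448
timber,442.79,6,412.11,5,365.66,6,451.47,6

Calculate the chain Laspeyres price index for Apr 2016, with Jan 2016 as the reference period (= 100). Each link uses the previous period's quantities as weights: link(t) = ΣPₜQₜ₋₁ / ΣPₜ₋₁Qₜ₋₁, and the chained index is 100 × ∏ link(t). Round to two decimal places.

Link Jan 2016→Feb 2016:
ΣP(Feb 2016)Q(Jan 2016) = 598.90×7 + 2.94×326 + 412.11×6 = 4192.3 + 958.44 + 2472.66 = 7623.4
ΣP(Jan 2016)Q(Jan 2016) = 482.68×7 + 2.92×326 + 442.79×6 = 3378.76 + 951.92 + 2656.74 = 6987.42
link = 7623.4/6987.42 = 1.091018
Link Feb 2016→Mar 2016:
ΣP(Mar 2016)Q(Feb 2016) = 621.67×7 + 3.64×384 + 365.66×5 = 4351.69 + 1397.76 + 1828.3 = 7577.75
ΣP(Feb 2016)Q(Feb 2016) = 598.90×7 + 2.94×384 + 412.11×5 = 4192.3 + 1128.96 + 2060.55 = 7381.81
link = 7577.75/7381.81 = 1.026544
Link Mar 2016→Apr 2016:
ΣP(Apr 2016)Q(Mar 2016) = 678.88×8 + 3.95×444 + 451.47×6 = 5431.04 + 1753.8 + 2708.82 = 9893.66
ΣP(Mar 2016)Q(Mar 2016) = 621.67×8 + 3.64×444 + 365.66×6 = 4973.36 + 1616.16 + 2193.96 = 8783.48
link = 9893.66/8783.48 = 1.126394
Chained index = 100 × 1.091018 × 1.026544 × 1.126394 = 126.1536

126.15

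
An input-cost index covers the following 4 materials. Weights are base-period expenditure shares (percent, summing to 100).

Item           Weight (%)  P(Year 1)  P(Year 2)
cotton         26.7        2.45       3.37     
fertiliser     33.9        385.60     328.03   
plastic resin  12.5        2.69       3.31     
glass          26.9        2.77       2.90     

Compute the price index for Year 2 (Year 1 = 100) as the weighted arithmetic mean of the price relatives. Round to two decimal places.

cotton: 26.7 × (3.37/2.45) = 26.7 × 1.375510 = 36.7261
fertiliser: 33.9 × (328.03/385.60) = 33.9 × 0.850700 = 28.8387
plastic resin: 12.5 × (3.31/2.69) = 12.5 × 1.230483 = 15.3810
glass: 26.9 × (2.90/2.77) = 26.9 × 1.046931 = 28.1625
Index = Σ wᵢ·(p₁ᵢ/p₀ᵢ) = 36.7261 + 28.8387 + 15.3810 + 28.1625 = 109.1084

109.11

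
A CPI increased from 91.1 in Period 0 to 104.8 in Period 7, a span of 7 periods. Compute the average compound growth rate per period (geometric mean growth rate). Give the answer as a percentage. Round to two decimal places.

2.02%

Growth factor = (104.8/91.1)^(1/7) = (1.150384)^(1/7) = 1.020215
Growth rate = 1.020215 − 1 = 0.020215 = 2.0215%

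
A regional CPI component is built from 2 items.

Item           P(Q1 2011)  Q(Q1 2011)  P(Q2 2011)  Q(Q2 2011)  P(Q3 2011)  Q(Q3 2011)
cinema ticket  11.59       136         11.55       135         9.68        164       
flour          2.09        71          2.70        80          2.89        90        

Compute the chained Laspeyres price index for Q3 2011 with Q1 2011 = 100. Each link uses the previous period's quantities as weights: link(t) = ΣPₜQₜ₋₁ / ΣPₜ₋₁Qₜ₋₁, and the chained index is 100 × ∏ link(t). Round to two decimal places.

Link Q1 2011→Q2 2011:
ΣP(Q2 2011)Q(Q1 2011) = 11.55×136 + 2.70×71 = 1570.8 + 191.7 = 1762.5
ΣP(Q1 2011)Q(Q1 2011) = 11.59×136 + 2.09×71 = 1576.24 + 148.39 = 1724.63
link = 1762.5/1724.63 = 1.021958
Link Q2 2011→Q3 2011:
ΣP(Q3 2011)Q(Q2 2011) = 9.68×135 + 2.89×80 = 1306.8 + 231.2 = 1538
ΣP(Q2 2011)Q(Q2 2011) = 11.55×135 + 2.70×80 = 1559.25 + 216 = 1775.25
link = 1538/1775.25 = 0.866357
Chained index = 100 × 1.021958 × 0.866357 = 88.5381

88.54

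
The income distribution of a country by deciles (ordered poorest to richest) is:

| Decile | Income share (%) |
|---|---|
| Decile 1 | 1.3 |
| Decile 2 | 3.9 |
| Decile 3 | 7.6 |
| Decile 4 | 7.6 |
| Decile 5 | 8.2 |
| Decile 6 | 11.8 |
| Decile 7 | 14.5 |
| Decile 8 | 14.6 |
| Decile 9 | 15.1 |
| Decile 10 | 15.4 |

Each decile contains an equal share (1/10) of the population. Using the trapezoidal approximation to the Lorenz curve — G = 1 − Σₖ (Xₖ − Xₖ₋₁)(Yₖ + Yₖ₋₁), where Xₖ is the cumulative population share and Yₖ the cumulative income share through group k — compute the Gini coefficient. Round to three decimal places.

Cumulative income shares Yₖ: 0.0130, 0.0520, 0.1280, 0.2040, 0.2860, 0.4040, 0.5490, 0.6950, 0.8460, 1.0000
Σ (Xₖ−Xₖ₋₁)(Yₖ+Yₖ₋₁) = (1/10)(0.0130+0.0000) + (1/10)(0.0520+0.0130) + (1/10)(0.1280+0.0520) + (1/10)(0.2040+0.1280) + (1/10)(0.2860+0.2040) + (1/10)(0.4040+0.2860) + (1/10)(0.5490+0.4040) + (1/10)(0.6950+0.5490) + (1/10)(0.8460+0.6950) + (1/10)(1.0000+0.8460)
  = 0.0013 + 0.0065 + 0.0180 + 0.0332 + 0.0490 + 0.0690 + 0.0953 + 0.1244 + 0.1541 + 0.1846 = 0.7354
G = 1 − 0.7354 = 0.2646

0.265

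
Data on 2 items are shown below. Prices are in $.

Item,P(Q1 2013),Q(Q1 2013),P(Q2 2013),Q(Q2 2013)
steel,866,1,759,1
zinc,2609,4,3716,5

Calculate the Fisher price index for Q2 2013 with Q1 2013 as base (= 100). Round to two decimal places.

Laspeyres component (base-period weights):
ΣP(Q2 2013)Q(Q1 2013) = 759×1 + 3716×4 = 759 + 14864 = 15623
ΣP(Q1 2013)Q(Q1 2013) = 866×1 + 2609×4 = 866 + 10436 = 11302
L = 15623 / 11302 × 100 = 138.2322
Paasche component (current-period weights):
ΣP(Q2 2013)Q(Q2 2013) = 759×1 + 3716×5 = 759 + 18580 = 19339
ΣP(Q1 2013)Q(Q2 2013) = 866×1 + 2609×5 = 866 + 13045 = 13911
P = 19339 / 13911 × 100 = 139.0195
Fisher = √(L × P) = √(138.2322 × 139.0195) = 138.6253

138.63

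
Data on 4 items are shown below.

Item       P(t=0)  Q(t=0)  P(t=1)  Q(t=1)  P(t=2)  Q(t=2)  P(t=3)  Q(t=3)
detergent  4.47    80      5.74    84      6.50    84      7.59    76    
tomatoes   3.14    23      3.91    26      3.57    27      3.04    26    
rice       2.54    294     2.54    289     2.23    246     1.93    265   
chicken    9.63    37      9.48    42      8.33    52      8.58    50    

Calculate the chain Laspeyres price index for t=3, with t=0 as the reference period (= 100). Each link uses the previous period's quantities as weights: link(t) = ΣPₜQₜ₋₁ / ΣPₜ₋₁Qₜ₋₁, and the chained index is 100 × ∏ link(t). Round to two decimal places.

Link t=0→t=1:
ΣP(t=1)Q(t=0) = 5.74×80 + 3.91×23 + 2.54×294 + 9.48×37 = 459.2 + 89.93 + 746.76 + 350.76 = 1646.65
ΣP(t=0)Q(t=0) = 4.47×80 + 3.14×23 + 2.54×294 + 9.63×37 = 357.6 + 72.22 + 746.76 + 356.31 = 1532.89
link = 1646.65/1532.89 = 1.074213
Link t=1→t=2:
ΣP(t=2)Q(t=1) = 6.50×84 + 3.57×26 + 2.23×289 + 8.33×42 = 546 + 92.82 + 644.47 + 349.86 = 1633.15
ΣP(t=1)Q(t=1) = 5.74×84 + 3.91×26 + 2.54×289 + 9.48×42 = 482.16 + 101.66 + 734.06 + 398.16 = 1716.04
link = 1633.15/1716.04 = 0.951697
Link t=2→t=3:
ΣP(t=3)Q(t=2) = 7.59×84 + 3.04×27 + 1.93×246 + 8.58×52 = 637.56 + 82.08 + 474.78 + 446.16 = 1640.58
ΣP(t=2)Q(t=2) = 6.50×84 + 3.57×27 + 2.23×246 + 8.33×52 = 546 + 96.39 + 548.58 + 433.16 = 1624.13
link = 1640.58/1624.13 = 1.010128
Chained index = 100 × 1.074213 × 0.951697 × 1.010128 = 103.2680

103.27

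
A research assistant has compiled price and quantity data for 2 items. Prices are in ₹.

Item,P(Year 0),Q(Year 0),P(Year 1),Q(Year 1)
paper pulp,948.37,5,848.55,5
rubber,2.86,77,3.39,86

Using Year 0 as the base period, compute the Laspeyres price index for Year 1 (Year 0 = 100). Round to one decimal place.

90.8

Laspeyres price index uses base-period quantities as weights.
ΣP(Year 1)·Q(Year 0) = 848.55×5 + 3.39×77 = 4242.75 + 261.03 = 4503.78
ΣP(Year 0)·Q(Year 0) = 948.37×5 + 2.86×77 = 4741.85 + 220.22 = 4962.07
Index = 4503.78 / 4962.07 × 100 = 90.7641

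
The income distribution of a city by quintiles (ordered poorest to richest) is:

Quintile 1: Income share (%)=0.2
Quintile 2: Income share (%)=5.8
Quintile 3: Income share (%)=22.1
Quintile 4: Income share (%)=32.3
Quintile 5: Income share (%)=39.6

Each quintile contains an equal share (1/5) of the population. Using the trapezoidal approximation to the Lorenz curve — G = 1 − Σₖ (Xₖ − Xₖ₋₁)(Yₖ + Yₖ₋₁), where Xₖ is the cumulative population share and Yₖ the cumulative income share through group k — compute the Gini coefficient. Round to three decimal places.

Cumulative income shares Yₖ: 0.0020, 0.0600, 0.2810, 0.6040, 1.0000
Σ (Xₖ−Xₖ₋₁)(Yₖ+Yₖ₋₁) = (1/5)(0.0020+0.0000) + (1/5)(0.0600+0.0020) + (1/5)(0.2810+0.0600) + (1/5)(0.6040+0.2810) + (1/5)(1.0000+0.6040)
  = 0.0004 + 0.0124 + 0.0682 + 0.1770 + 0.3208 = 0.5788
G = 1 − 0.5788 = 0.4212

0.421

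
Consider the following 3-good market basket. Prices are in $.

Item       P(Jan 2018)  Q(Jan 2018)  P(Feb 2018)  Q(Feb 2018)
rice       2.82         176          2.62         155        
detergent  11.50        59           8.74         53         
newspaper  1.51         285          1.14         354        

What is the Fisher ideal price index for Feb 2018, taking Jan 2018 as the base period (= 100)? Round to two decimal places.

80.80

Laspeyres component (base-period weights):
ΣP(Feb 2018)Q(Jan 2018) = 2.62×176 + 8.74×59 + 1.14×285 = 461.12 + 515.66 + 324.9 = 1301.68
ΣP(Jan 2018)Q(Jan 2018) = 2.82×176 + 11.50×59 + 1.51×285 = 496.32 + 678.5 + 430.35 = 1605.17
L = 1301.68 / 1605.17 × 100 = 81.0930
Paasche component (current-period weights):
ΣP(Feb 2018)Q(Feb 2018) = 2.62×155 + 8.74×53 + 1.14×354 = 406.1 + 463.22 + 403.56 = 1272.88
ΣP(Jan 2018)Q(Feb 2018) = 2.82×155 + 11.50×53 + 1.51×354 = 437.1 + 609.5 + 534.54 = 1581.14
P = 1272.88 / 1581.14 × 100 = 80.5039
Fisher = √(L × P) = √(81.0930 × 80.5039) = 80.7979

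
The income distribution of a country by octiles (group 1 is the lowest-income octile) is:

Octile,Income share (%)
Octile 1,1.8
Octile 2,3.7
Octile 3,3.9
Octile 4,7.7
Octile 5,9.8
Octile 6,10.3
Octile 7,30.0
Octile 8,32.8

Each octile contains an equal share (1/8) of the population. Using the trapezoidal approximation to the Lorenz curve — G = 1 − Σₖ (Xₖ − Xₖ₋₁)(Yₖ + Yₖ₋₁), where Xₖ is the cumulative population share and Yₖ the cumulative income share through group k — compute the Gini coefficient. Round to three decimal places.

Cumulative income shares Yₖ: 0.0180, 0.0550, 0.0940, 0.1710, 0.2690, 0.3720, 0.6720, 1.0000
Σ (Xₖ−Xₖ₋₁)(Yₖ+Yₖ₋₁) = (1/8)(0.0180+0.0000) + (1/8)(0.0550+0.0180) + (1/8)(0.0940+0.0550) + (1/8)(0.1710+0.0940) + (1/8)(0.2690+0.1710) + (1/8)(0.3720+0.2690) + (1/8)(0.6720+0.3720) + (1/8)(1.0000+0.6720)
  = 0.0023 + 0.0091 + 0.0186 + 0.0331 + 0.0550 + 0.0801 + 0.1305 + 0.2090 = 0.5377
G = 1 − 0.5377 = 0.4623

0.462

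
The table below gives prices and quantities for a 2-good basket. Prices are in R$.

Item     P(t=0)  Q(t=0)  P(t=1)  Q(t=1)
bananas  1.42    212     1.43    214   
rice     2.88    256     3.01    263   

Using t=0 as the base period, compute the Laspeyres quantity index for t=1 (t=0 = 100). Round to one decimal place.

Laspeyres quantity index uses base-period prices as weights.
ΣP(t=0)·Q(t=1) = 1.42×214 + 2.88×263 = 303.88 + 757.44 = 1061.32
ΣP(t=0)·Q(t=0) = 1.42×212 + 2.88×256 = 301.04 + 737.28 = 1038.32
Index = 1061.32 / 1038.32 × 100 = 102.2151

102.2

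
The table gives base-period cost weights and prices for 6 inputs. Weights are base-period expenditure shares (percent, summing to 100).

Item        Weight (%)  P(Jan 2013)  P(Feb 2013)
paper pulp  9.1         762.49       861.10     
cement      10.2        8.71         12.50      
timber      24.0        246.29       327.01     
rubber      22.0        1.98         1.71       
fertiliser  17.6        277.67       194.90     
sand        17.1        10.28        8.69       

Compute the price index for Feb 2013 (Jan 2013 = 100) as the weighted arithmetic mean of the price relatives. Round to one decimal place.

paper pulp: 9.1 × (861.10/762.49) = 9.1 × 1.129326 = 10.2769
cement: 10.2 × (12.50/8.71) = 10.2 × 1.435132 = 14.6383
timber: 24.0 × (327.01/246.29) = 24.0 × 1.327744 = 31.8658
rubber: 22.0 × (1.71/1.98) = 22.0 × 0.863636 = 19.0000
fertiliser: 17.6 × (194.90/277.67) = 17.6 × 0.701912 = 12.3537
sand: 17.1 × (8.69/10.28) = 17.1 × 0.845331 = 14.4552
Index = Σ wᵢ·(p₁ᵢ/p₀ᵢ) = 10.2769 + 14.6383 + 31.8658 + 19.0000 + 12.3537 + 14.4552 = 102.5899

102.6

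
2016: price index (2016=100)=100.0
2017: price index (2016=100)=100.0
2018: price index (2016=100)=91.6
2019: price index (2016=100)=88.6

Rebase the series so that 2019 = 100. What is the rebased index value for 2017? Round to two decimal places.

Rebased(2017) = 100.0 / 88.6 × 100 = 112.8668

112.87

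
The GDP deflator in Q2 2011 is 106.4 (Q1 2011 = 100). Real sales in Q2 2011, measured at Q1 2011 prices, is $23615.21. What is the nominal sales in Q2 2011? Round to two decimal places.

Nominal = Real × (Index/100) = 23615.21 × (106.4/100)
        = 23615.21 × 1.064 = 25126.5834

25126.58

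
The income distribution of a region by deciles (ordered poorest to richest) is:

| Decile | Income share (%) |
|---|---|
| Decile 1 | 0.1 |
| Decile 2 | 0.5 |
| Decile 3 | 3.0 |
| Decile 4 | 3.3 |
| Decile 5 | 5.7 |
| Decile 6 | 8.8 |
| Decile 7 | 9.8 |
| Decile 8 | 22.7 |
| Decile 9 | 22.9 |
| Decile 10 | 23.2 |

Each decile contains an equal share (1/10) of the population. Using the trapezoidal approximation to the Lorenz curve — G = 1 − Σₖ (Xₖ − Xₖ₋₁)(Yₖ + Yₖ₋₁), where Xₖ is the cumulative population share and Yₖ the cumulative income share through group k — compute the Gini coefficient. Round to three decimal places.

Cumulative income shares Yₖ: 0.0010, 0.0060, 0.0360, 0.0690, 0.1260, 0.2140, 0.3120, 0.5390, 0.7680, 1.0000
Σ (Xₖ−Xₖ₋₁)(Yₖ+Yₖ₋₁) = (1/10)(0.0010+0.0000) + (1/10)(0.0060+0.0010) + (1/10)(0.0360+0.0060) + (1/10)(0.0690+0.0360) + (1/10)(0.1260+0.0690) + (1/10)(0.2140+0.1260) + (1/10)(0.3120+0.2140) + (1/10)(0.5390+0.3120) + (1/10)(0.7680+0.5390) + (1/10)(1.0000+0.7680)
  = 0.0001 + 0.0007 + 0.0042 + 0.0105 + 0.0195 + 0.0340 + 0.0526 + 0.0851 + 0.1307 + 0.1768 = 0.5142
G = 1 − 0.5142 = 0.4858

0.486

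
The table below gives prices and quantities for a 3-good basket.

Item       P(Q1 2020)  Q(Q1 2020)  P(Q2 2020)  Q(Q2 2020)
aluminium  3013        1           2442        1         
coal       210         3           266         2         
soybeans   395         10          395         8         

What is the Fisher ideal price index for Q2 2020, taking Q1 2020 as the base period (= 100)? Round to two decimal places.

93.86

Laspeyres component (base-period weights):
ΣP(Q2 2020)Q(Q1 2020) = 2442×1 + 266×3 + 395×10 = 2442 + 798 + 3950 = 7190
ΣP(Q1 2020)Q(Q1 2020) = 3013×1 + 210×3 + 395×10 = 3013 + 630 + 3950 = 7593
L = 7190 / 7593 × 100 = 94.6925
Paasche component (current-period weights):
ΣP(Q2 2020)Q(Q2 2020) = 2442×1 + 266×2 + 395×8 = 2442 + 532 + 3160 = 6134
ΣP(Q1 2020)Q(Q2 2020) = 3013×1 + 210×2 + 395×8 = 3013 + 420 + 3160 = 6593
P = 6134 / 6593 × 100 = 93.0381
Fisher = √(L × P) = √(94.6925 × 93.0381) = 93.8616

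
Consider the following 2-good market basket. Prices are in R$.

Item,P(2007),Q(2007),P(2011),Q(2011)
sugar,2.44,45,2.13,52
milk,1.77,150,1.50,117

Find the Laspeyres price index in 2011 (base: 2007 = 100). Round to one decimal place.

85.5

Laspeyres price index uses base-period quantities as weights.
ΣP(2011)·Q(2007) = 2.13×45 + 1.50×150 = 95.85 + 225 = 320.85
ΣP(2007)·Q(2007) = 2.44×45 + 1.77×150 = 109.8 + 265.5 = 375.3
Index = 320.85 / 375.3 × 100 = 85.4916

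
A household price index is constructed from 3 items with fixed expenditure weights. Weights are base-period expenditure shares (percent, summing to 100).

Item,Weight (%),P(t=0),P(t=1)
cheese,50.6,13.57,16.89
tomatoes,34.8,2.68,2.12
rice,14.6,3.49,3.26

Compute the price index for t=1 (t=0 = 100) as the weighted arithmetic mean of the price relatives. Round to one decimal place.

104.1

cheese: 50.6 × (16.89/13.57) = 50.6 × 1.244657 = 62.9797
tomatoes: 34.8 × (2.12/2.68) = 34.8 × 0.791045 = 27.5284
rice: 14.6 × (3.26/3.49) = 14.6 × 0.934097 = 13.6378
Index = Σ wᵢ·(p₁ᵢ/p₀ᵢ) = 62.9797 + 27.5284 + 13.6378 = 104.1458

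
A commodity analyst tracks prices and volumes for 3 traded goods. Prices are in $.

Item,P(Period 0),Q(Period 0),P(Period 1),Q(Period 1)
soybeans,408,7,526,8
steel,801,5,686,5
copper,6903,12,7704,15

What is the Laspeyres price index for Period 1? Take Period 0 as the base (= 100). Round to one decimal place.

Laspeyres price index uses base-period quantities as weights.
ΣP(Period 1)·Q(Period 0) = 526×7 + 686×5 + 7704×12 = 3682 + 3430 + 92448 = 99560
ΣP(Period 0)·Q(Period 0) = 408×7 + 801×5 + 6903×12 = 2856 + 4005 + 82836 = 89697
Index = 99560 / 89697 × 100 = 110.9959

111.0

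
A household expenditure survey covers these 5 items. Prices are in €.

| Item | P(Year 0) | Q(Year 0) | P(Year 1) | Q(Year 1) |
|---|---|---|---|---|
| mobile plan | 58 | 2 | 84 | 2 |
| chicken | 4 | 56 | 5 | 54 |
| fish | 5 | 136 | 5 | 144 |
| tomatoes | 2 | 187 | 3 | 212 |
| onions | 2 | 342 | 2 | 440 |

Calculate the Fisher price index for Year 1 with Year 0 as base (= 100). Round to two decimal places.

Laspeyres component (base-period weights):
ΣP(Year 1)Q(Year 0) = 84×2 + 5×56 + 5×136 + 3×187 + 2×342 = 168 + 280 + 680 + 561 + 684 = 2373
ΣP(Year 0)Q(Year 0) = 58×2 + 4×56 + 5×136 + 2×187 + 2×342 = 116 + 224 + 680 + 374 + 684 = 2078
L = 2373 / 2078 × 100 = 114.1963
Paasche component (current-period weights):
ΣP(Year 1)Q(Year 1) = 84×2 + 5×54 + 5×144 + 3×212 + 2×440 = 168 + 270 + 720 + 636 + 880 = 2674
ΣP(Year 0)Q(Year 1) = 58×2 + 4×54 + 5×144 + 2×212 + 2×440 = 116 + 216 + 720 + 424 + 880 = 2356
P = 2674 / 2356 × 100 = 113.4975
Fisher = √(L × P) = √(114.1963 × 113.4975) = 113.8464

113.85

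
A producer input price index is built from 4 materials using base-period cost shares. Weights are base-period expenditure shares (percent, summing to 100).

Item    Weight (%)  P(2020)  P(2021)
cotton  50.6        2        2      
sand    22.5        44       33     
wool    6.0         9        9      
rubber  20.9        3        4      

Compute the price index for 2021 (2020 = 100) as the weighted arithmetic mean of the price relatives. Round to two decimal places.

101.34

cotton: 50.6 × (2/2) = 50.6 × 1.000000 = 50.6000
sand: 22.5 × (33/44) = 22.5 × 0.750000 = 16.8750
wool: 6.0 × (9/9) = 6.0 × 1.000000 = 6.0000
rubber: 20.9 × (4/3) = 20.9 × 1.333333 = 27.8667
Index = Σ wᵢ·(p₁ᵢ/p₀ᵢ) = 50.6000 + 16.8750 + 6.0000 + 27.8667 = 101.3417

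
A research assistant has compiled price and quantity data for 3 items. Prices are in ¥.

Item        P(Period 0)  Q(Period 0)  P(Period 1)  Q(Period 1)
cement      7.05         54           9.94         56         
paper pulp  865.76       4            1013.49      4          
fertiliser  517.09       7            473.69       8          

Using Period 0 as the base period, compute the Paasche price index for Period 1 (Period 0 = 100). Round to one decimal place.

105.1

Paasche price index uses current-period quantities as weights.
ΣP(Period 1)·Q(Period 1) = 9.94×56 + 1013.49×4 + 473.69×8 = 556.64 + 4053.96 + 3789.52 = 8400.12
ΣP(Period 0)·Q(Period 1) = 7.05×56 + 865.76×4 + 517.09×8 = 394.8 + 3463.04 + 4136.72 = 7994.56
Index = 8400.12 / 7994.56 × 100 = 105.0729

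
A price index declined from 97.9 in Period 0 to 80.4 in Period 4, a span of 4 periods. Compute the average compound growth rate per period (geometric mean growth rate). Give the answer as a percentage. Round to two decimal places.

Growth factor = (80.4/97.9)^(1/4) = (0.821246)^(1/4) = 0.951959
Growth rate = 0.951959 − 1 = -0.048041 = -4.8041%

-4.80%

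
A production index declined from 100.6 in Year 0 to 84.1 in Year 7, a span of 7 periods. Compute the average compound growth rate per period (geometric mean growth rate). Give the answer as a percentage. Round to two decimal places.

Growth factor = (84.1/100.6)^(1/7) = (0.835984)^(1/7) = 0.974732
Growth rate = 0.974732 − 1 = -0.025268 = -2.5268%

-2.53%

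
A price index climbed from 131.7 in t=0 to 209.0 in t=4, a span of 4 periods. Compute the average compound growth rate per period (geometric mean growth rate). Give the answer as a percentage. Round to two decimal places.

Growth factor = (209.0/131.7)^(1/4) = (1.586940)^(1/4) = 1.122381
Growth rate = 1.122381 − 1 = 0.122381 = 12.2381%

12.24%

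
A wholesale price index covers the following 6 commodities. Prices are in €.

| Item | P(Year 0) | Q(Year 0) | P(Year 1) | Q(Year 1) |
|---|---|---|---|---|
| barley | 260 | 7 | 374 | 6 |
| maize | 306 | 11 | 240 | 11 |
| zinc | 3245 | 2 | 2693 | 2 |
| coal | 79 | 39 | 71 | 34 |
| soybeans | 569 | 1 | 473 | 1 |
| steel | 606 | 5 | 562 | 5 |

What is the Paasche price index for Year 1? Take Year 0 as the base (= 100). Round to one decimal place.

Paasche price index uses current-period quantities as weights.
ΣP(Year 1)·Q(Year 1) = 374×6 + 240×11 + 2693×2 + 71×34 + 473×1 + 562×5 = 2244 + 2640 + 5386 + 2414 + 473 + 2810 = 15967
ΣP(Year 0)·Q(Year 1) = 260×6 + 306×11 + 3245×2 + 79×34 + 569×1 + 606×5 = 1560 + 3366 + 6490 + 2686 + 569 + 3030 = 17701
Index = 15967 / 17701 × 100 = 90.2039

90.2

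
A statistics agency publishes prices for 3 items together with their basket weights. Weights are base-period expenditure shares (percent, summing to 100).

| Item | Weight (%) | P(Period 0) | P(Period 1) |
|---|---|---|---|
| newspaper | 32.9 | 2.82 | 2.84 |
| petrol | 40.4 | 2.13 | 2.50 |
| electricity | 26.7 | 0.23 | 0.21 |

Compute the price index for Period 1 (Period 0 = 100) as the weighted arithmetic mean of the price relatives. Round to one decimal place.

newspaper: 32.9 × (2.84/2.82) = 32.9 × 1.007092 = 33.1333
petrol: 40.4 × (2.50/2.13) = 40.4 × 1.173709 = 47.4178
electricity: 26.7 × (0.21/0.23) = 26.7 × 0.913043 = 24.3783
Index = Σ wᵢ·(p₁ᵢ/p₀ᵢ) = 33.1333 + 47.4178 + 24.3783 = 104.9294

104.9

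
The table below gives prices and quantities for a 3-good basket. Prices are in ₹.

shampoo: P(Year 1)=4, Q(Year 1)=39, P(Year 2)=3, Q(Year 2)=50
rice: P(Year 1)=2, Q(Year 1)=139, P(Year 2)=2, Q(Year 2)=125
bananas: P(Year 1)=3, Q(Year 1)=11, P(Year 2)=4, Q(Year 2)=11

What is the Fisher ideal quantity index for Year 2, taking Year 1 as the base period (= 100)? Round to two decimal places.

Laspeyres component (base-period weights):
ΣP(Year 1)Q(Year 2) = 4×50 + 2×125 + 3×11 = 200 + 250 + 33 = 483
ΣP(Year 1)Q(Year 1) = 4×39 + 2×139 + 3×11 = 156 + 278 + 33 = 467
L = 483 / 467 × 100 = 103.4261
Paasche component (current-period weights):
ΣP(Year 2)Q(Year 2) = 3×50 + 2×125 + 4×11 = 150 + 250 + 44 = 444
ΣP(Year 2)Q(Year 1) = 3×39 + 2×139 + 4×11 = 117 + 278 + 44 = 439
P = 444 / 439 × 100 = 101.1390
Fisher = √(L × P) = √(103.4261 × 101.1390) = 102.2761

102.28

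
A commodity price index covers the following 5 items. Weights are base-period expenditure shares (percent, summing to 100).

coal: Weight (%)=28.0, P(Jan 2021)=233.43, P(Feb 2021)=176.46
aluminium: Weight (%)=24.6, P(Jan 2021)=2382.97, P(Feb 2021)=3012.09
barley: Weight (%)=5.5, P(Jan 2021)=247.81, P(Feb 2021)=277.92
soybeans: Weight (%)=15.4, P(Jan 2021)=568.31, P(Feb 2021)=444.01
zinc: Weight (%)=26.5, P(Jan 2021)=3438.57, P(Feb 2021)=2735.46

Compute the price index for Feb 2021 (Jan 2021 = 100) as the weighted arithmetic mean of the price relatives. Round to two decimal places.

91.54

coal: 28.0 × (176.46/233.43) = 28.0 × 0.755944 = 21.1664
aluminium: 24.6 × (3012.09/2382.97) = 24.6 × 1.264007 = 31.0946
barley: 5.5 × (277.92/247.81) = 5.5 × 1.121504 = 6.1683
soybeans: 15.4 × (444.01/568.31) = 15.4 × 0.781281 = 12.0317
zinc: 26.5 × (2735.46/3438.57) = 26.5 × 0.795523 = 21.0813
Index = Σ wᵢ·(p₁ᵢ/p₀ᵢ) = 21.1664 + 31.0946 + 6.1683 + 12.0317 + 21.0813 = 91.5423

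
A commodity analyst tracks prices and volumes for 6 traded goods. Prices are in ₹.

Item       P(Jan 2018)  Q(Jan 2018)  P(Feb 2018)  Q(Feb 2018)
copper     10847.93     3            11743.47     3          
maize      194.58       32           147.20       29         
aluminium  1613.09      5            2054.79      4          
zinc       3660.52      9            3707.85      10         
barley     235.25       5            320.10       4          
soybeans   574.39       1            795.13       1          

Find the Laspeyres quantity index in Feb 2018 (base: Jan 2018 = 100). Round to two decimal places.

101.51

Laspeyres quantity index uses base-period prices as weights.
ΣP(Jan 2018)·Q(Feb 2018) = 10847.93×3 + 194.58×29 + 1613.09×4 + 3660.52×10 + 235.25×4 + 574.39×1 = 32543.79 + 5642.82 + 6452.36 + 36605.2 + 941 + 574.39 = 82759.56
ΣP(Jan 2018)·Q(Jan 2018) = 10847.93×3 + 194.58×32 + 1613.09×5 + 3660.52×9 + 235.25×5 + 574.39×1 = 32543.79 + 6226.56 + 8065.45 + 32944.68 + 1176.25 + 574.39 = 81531.12
Index = 82759.56 / 81531.12 × 100 = 101.5067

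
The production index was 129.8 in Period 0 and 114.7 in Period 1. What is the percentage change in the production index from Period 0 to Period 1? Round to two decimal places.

Change = (114.7 − 129.8) / 129.8 × 100
       = -15.1 / 129.8 × 100 = -11.6333%

-11.63%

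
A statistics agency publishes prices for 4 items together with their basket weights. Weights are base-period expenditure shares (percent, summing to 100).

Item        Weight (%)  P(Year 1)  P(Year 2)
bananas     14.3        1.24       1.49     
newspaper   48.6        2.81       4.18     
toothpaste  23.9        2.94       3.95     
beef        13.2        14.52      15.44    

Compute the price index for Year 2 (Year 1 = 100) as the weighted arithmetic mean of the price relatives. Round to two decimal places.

bananas: 14.3 × (1.49/1.24) = 14.3 × 1.201613 = 17.1831
newspaper: 48.6 × (4.18/2.81) = 48.6 × 1.487544 = 72.2947
toothpaste: 23.9 × (3.95/2.94) = 23.9 × 1.343537 = 32.1105
beef: 13.2 × (15.44/14.52) = 13.2 × 1.063361 = 14.0364
Index = Σ wᵢ·(p₁ᵢ/p₀ᵢ) = 17.1831 + 72.2947 + 32.1105 + 14.0364 = 135.6246

135.62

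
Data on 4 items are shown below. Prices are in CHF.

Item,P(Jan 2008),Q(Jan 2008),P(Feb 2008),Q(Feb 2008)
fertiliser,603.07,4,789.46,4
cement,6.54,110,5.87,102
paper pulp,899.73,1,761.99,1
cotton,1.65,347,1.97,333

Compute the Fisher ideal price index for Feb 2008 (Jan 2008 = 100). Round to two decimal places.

Laspeyres component (base-period weights):
ΣP(Feb 2008)Q(Jan 2008) = 789.46×4 + 5.87×110 + 761.99×1 + 1.97×347 = 3157.84 + 645.7 + 761.99 + 683.59 = 5249.12
ΣP(Jan 2008)Q(Jan 2008) = 603.07×4 + 6.54×110 + 899.73×1 + 1.65×347 = 2412.28 + 719.4 + 899.73 + 572.55 = 4603.96
L = 5249.12 / 4603.96 × 100 = 114.0132
Paasche component (current-period weights):
ΣP(Feb 2008)Q(Feb 2008) = 789.46×4 + 5.87×102 + 761.99×1 + 1.97×333 = 3157.84 + 598.74 + 761.99 + 656.01 = 5174.58
ΣP(Jan 2008)Q(Feb 2008) = 603.07×4 + 6.54×102 + 899.73×1 + 1.65×333 = 2412.28 + 667.08 + 899.73 + 549.45 = 4528.54
P = 5174.58 / 4528.54 × 100 = 114.2660
Fisher = √(L × P) = √(114.0132 × 114.2660) = 114.1395

114.14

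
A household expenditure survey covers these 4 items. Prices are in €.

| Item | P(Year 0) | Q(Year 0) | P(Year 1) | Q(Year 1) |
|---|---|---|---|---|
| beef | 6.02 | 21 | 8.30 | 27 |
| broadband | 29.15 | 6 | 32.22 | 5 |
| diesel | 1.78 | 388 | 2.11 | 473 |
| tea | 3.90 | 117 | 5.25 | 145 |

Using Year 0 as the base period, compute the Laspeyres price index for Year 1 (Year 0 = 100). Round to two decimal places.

Laspeyres price index uses base-period quantities as weights.
ΣP(Year 1)·Q(Year 0) = 8.30×21 + 32.22×6 + 2.11×388 + 5.25×117 = 174.3 + 193.32 + 818.68 + 614.25 = 1800.55
ΣP(Year 0)·Q(Year 0) = 6.02×21 + 29.15×6 + 1.78×388 + 3.90×117 = 126.42 + 174.9 + 690.64 + 456.3 = 1448.26
Index = 1800.55 / 1448.26 × 100 = 124.3251

124.33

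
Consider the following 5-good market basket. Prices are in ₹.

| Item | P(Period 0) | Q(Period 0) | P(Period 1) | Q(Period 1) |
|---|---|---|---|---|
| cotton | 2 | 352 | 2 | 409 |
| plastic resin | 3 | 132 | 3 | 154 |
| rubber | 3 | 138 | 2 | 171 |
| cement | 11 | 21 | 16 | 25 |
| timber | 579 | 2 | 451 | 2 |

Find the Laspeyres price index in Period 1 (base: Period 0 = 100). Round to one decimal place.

Laspeyres price index uses base-period quantities as weights.
ΣP(Period 1)·Q(Period 0) = 2×352 + 3×132 + 2×138 + 16×21 + 451×2 = 704 + 396 + 276 + 336 + 902 = 2614
ΣP(Period 0)·Q(Period 0) = 2×352 + 3×132 + 3×138 + 11×21 + 579×2 = 704 + 396 + 414 + 231 + 1158 = 2903
Index = 2614 / 2903 × 100 = 90.0448

90.0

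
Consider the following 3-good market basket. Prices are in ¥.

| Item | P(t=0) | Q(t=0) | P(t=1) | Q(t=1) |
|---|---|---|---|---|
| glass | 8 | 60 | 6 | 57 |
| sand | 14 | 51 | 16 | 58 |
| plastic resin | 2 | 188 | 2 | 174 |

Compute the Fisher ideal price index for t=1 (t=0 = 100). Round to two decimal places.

Laspeyres component (base-period weights):
ΣP(t=1)Q(t=0) = 6×60 + 16×51 + 2×188 = 360 + 816 + 376 = 1552
ΣP(t=0)Q(t=0) = 8×60 + 14×51 + 2×188 = 480 + 714 + 376 = 1570
L = 1552 / 1570 × 100 = 98.8535
Paasche component (current-period weights):
ΣP(t=1)Q(t=1) = 6×57 + 16×58 + 2×174 = 342 + 928 + 348 = 1618
ΣP(t=0)Q(t=1) = 8×57 + 14×58 + 2×174 = 456 + 812 + 348 = 1616
P = 1618 / 1616 × 100 = 100.1238
Fisher = √(L × P) = √(98.8535 × 100.1238) = 99.4866

99.49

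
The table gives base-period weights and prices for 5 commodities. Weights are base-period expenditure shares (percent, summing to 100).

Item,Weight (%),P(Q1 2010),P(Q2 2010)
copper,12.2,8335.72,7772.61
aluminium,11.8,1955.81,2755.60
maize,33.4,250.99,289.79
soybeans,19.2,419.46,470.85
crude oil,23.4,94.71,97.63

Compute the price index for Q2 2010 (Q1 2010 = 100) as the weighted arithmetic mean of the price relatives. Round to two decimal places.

112.24

copper: 12.2 × (7772.61/8335.72) = 12.2 × 0.932446 = 11.3758
aluminium: 11.8 × (2755.60/1955.81) = 11.8 × 1.408930 = 16.6254
maize: 33.4 × (289.79/250.99) = 33.4 × 1.154588 = 38.5632
soybeans: 19.2 × (470.85/419.46) = 19.2 × 1.122515 = 21.5523
crude oil: 23.4 × (97.63/94.71) = 23.4 × 1.030831 = 24.1214
Index = Σ wᵢ·(p₁ᵢ/p₀ᵢ) = 11.3758 + 16.6254 + 38.5632 + 21.5523 + 24.1214 = 112.2382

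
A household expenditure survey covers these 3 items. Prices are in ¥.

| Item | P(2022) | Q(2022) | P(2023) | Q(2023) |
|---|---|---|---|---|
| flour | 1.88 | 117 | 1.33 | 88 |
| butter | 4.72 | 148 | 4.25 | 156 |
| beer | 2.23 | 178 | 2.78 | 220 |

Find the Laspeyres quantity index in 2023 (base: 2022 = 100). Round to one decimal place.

Laspeyres quantity index uses base-period prices as weights.
ΣP(2022)·Q(2023) = 1.88×88 + 4.72×156 + 2.23×220 = 165.44 + 736.32 + 490.6 = 1392.36
ΣP(2022)·Q(2022) = 1.88×117 + 4.72×148 + 2.23×178 = 219.96 + 698.56 + 396.94 = 1315.46
Index = 1392.36 / 1315.46 × 100 = 105.8459

105.8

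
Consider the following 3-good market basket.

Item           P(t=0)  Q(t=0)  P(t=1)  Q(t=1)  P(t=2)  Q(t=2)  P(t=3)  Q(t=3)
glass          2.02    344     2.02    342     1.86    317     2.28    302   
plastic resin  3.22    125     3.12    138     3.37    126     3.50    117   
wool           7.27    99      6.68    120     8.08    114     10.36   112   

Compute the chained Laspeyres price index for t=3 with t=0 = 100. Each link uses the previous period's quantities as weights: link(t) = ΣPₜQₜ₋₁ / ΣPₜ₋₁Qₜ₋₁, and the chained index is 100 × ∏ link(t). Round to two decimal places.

125.38

Link t=0→t=1:
ΣP(t=1)Q(t=0) = 2.02×344 + 3.12×125 + 6.68×99 = 694.88 + 390 + 661.32 = 1746.2
ΣP(t=0)Q(t=0) = 2.02×344 + 3.22×125 + 7.27×99 = 694.88 + 402.5 + 719.73 = 1817.11
link = 1746.2/1817.11 = 0.960976
Link t=1→t=2:
ΣP(t=2)Q(t=1) = 1.86×342 + 3.37×138 + 8.08×120 = 636.12 + 465.06 + 969.6 = 2070.78
ΣP(t=1)Q(t=1) = 2.02×342 + 3.12×138 + 6.68×120 = 690.84 + 430.56 + 801.6 = 1923
link = 2070.78/1923 = 1.076849
Link t=2→t=3:
ΣP(t=3)Q(t=2) = 2.28×317 + 3.50×126 + 10.36×114 = 722.76 + 441 + 1181.04 = 2344.8
ΣP(t=2)Q(t=2) = 1.86×317 + 3.37×126 + 8.08×114 = 589.62 + 424.62 + 921.12 = 1935.36
link = 2344.8/1935.36 = 1.211558
Chained index = 100 × 0.960976 × 1.076849 × 1.211558 = 125.3752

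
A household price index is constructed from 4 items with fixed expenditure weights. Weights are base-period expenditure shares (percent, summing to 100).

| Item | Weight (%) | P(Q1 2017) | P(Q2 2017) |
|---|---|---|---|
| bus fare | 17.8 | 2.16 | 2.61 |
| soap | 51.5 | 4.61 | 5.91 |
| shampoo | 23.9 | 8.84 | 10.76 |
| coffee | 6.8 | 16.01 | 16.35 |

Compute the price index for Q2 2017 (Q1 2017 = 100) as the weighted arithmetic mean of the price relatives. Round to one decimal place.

123.6

bus fare: 17.8 × (2.61/2.16) = 17.8 × 1.208333 = 21.5083
soap: 51.5 × (5.91/4.61) = 51.5 × 1.281996 = 66.0228
shampoo: 23.9 × (10.76/8.84) = 23.9 × 1.217195 = 29.0910
coffee: 6.8 × (16.35/16.01) = 6.8 × 1.021237 = 6.9444
Index = Σ wᵢ·(p₁ᵢ/p₀ᵢ) = 21.5083 + 66.0228 + 29.0910 + 6.9444 = 123.5665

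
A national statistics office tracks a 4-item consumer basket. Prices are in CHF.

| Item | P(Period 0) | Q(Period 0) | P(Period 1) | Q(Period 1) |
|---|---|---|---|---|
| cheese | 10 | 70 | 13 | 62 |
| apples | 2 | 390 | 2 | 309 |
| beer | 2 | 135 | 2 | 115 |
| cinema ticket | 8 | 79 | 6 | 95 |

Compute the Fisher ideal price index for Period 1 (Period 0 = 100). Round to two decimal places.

100.99

Laspeyres component (base-period weights):
ΣP(Period 1)Q(Period 0) = 13×70 + 2×390 + 2×135 + 6×79 = 910 + 780 + 270 + 474 = 2434
ΣP(Period 0)Q(Period 0) = 10×70 + 2×390 + 2×135 + 8×79 = 700 + 780 + 270 + 632 = 2382
L = 2434 / 2382 × 100 = 102.1830
Paasche component (current-period weights):
ΣP(Period 1)Q(Period 1) = 13×62 + 2×309 + 2×115 + 6×95 = 806 + 618 + 230 + 570 = 2224
ΣP(Period 0)Q(Period 1) = 10×62 + 2×309 + 2×115 + 8×95 = 620 + 618 + 230 + 760 = 2228
P = 2224 / 2228 × 100 = 99.8205
Fisher = √(L × P) = √(102.1830 × 99.8205) = 100.9948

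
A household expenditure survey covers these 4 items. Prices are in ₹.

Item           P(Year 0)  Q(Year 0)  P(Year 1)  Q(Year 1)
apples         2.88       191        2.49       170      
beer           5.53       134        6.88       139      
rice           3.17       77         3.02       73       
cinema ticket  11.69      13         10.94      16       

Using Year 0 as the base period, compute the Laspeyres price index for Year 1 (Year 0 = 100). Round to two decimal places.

105.04

Laspeyres price index uses base-period quantities as weights.
ΣP(Year 1)·Q(Year 0) = 2.49×191 + 6.88×134 + 3.02×77 + 10.94×13 = 475.59 + 921.92 + 232.54 + 142.22 = 1772.27
ΣP(Year 0)·Q(Year 0) = 2.88×191 + 5.53×134 + 3.17×77 + 11.69×13 = 550.08 + 741.02 + 244.09 + 151.97 = 1687.16
Index = 1772.27 / 1687.16 × 100 = 105.0446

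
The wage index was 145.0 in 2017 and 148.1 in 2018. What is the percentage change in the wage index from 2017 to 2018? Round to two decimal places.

Change = (148.1 − 145.0) / 145.0 × 100
       = 3.1 / 145.0 × 100 = 2.1379%

2.14%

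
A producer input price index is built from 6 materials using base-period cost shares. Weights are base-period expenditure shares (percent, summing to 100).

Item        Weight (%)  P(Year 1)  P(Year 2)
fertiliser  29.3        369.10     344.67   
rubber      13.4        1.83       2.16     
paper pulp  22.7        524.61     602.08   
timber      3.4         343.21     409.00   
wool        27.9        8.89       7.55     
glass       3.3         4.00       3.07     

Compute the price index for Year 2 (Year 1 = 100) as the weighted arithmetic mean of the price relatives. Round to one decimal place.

99.5

fertiliser: 29.3 × (344.67/369.10) = 29.3 × 0.933812 = 27.3607
rubber: 13.4 × (2.16/1.83) = 13.4 × 1.180328 = 15.8164
paper pulp: 22.7 × (602.08/524.61) = 22.7 × 1.147672 = 26.0521
timber: 3.4 × (409.00/343.21) = 3.4 × 1.191690 = 4.0517
wool: 27.9 × (7.55/8.89) = 27.9 × 0.849269 = 23.6946
glass: 3.3 × (3.07/4.00) = 3.3 × 0.767500 = 2.5327
Index = Σ wᵢ·(p₁ᵢ/p₀ᵢ) = 27.3607 + 15.8164 + 26.0521 + 4.0517 + 23.6946 + 2.5327 = 99.5083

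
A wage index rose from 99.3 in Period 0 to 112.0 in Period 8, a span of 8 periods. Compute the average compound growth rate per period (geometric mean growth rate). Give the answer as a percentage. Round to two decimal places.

1.52%

Growth factor = (112.0/99.3)^(1/8) = (1.127895)^(1/8) = 1.015158
Growth rate = 1.015158 − 1 = 0.015158 = 1.5158%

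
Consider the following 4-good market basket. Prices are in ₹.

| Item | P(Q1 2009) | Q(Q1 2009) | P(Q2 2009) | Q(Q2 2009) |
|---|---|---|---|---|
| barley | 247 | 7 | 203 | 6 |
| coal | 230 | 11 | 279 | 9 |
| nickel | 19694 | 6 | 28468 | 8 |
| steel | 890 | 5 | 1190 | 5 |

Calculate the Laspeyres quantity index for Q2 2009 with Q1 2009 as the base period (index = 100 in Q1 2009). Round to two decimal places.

Laspeyres quantity index uses base-period prices as weights.
ΣP(Q1 2009)·Q(Q2 2009) = 247×6 + 230×9 + 19694×8 + 890×5 = 1482 + 2070 + 157552 + 4450 = 165554
ΣP(Q1 2009)·Q(Q1 2009) = 247×7 + 230×11 + 19694×6 + 890×5 = 1729 + 2530 + 118164 + 4450 = 126873
Index = 165554 / 126873 × 100 = 130.4880

130.49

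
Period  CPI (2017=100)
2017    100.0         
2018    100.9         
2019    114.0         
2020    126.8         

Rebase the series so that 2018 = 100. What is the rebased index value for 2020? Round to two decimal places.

125.67

Rebased(2020) = 126.8 / 100.9 × 100 = 125.6690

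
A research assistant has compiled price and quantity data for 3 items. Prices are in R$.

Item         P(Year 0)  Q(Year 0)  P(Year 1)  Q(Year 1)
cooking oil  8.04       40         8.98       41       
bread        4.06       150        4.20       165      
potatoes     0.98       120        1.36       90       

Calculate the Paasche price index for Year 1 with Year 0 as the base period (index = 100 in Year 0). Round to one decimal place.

108.8

Paasche price index uses current-period quantities as weights.
ΣP(Year 1)·Q(Year 1) = 8.98×41 + 4.20×165 + 1.36×90 = 368.18 + 693 + 122.4 = 1183.58
ΣP(Year 0)·Q(Year 1) = 8.04×41 + 4.06×165 + 0.98×90 = 329.64 + 669.9 + 88.2 = 1087.74
Index = 1183.58 / 1087.74 × 100 = 108.8109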